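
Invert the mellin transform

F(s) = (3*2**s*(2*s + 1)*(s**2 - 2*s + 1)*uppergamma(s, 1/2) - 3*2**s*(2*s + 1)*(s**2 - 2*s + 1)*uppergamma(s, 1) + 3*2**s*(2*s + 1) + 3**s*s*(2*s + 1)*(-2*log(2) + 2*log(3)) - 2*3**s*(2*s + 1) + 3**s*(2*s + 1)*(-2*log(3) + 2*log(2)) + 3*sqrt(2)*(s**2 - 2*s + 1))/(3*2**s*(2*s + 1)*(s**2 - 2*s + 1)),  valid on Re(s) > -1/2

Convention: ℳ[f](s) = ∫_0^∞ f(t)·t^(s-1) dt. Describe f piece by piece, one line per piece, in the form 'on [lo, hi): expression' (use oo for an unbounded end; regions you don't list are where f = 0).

on [0, 1/2): sqrt(t)
on [1/2, 1): exp(-t)
on [1, 3/2): log(t)/t

cuts at 1/2, 1: linearity sums the 3 kernel integrals
on [0, 1/2) integrate f = sqrt(t) against the kernel
between 1/2 and 1 the integrand is exp(-t)·t^(s-1)
∫ log(t)/t·t^(s-1) over [1, 3/2)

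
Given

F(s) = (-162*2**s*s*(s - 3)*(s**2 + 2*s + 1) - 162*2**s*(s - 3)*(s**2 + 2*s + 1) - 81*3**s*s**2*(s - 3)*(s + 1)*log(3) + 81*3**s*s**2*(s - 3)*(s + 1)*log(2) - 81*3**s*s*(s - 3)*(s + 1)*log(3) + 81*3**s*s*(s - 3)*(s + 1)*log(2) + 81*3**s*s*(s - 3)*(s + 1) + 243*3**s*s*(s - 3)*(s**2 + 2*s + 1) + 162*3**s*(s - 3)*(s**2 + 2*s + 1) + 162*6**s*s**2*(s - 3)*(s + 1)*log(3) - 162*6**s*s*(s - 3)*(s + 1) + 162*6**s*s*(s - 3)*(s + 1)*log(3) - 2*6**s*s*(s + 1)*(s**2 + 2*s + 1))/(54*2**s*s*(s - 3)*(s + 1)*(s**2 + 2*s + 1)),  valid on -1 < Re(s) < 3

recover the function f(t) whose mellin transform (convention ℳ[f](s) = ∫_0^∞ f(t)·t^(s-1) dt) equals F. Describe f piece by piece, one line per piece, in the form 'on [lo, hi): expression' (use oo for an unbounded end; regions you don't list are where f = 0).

on [0, 1): t
on [1, 3/2): t + 3
on [3/2, 3): t*log(t)
on [3, oo): t**(-3)

breakpoints 1, 3/2, 3: one integral from each of the 4 segments
segment [0, 1) carries t; integrate it
segment 1 to 3/2 holds (t + 3); add its integral
[3/2, 3) adds the kernel integral of t*log(t)
piece [3, ∞): integrate t**(-3) against the kernel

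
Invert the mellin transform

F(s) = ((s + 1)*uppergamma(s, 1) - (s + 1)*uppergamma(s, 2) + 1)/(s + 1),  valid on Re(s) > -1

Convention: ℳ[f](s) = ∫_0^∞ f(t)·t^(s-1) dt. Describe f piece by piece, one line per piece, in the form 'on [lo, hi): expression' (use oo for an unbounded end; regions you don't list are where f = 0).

on [0, 1): t
on [1, 2): exp(-t)

split f at 1: ℳ[f](s) collects 2 kernel integrals
between 0 and 1 the integrand is t·t^(s-1)
on [1, 2) integrate f = exp(-t) against the kernel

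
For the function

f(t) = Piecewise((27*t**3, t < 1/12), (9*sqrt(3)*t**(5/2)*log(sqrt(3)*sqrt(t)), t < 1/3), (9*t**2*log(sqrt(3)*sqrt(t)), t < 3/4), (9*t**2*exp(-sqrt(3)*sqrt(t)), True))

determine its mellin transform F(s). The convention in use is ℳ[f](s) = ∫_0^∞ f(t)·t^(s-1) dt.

peel off the common scale on t: t**3 on [0, 1/4); t**(5/2)*log(sqrt(t)) on [1/4, 1); t**2*log(sqrt(t)) on [1, 9/4); …
peel off the shared t-power: t on [0, 1/4); sqrt(t)*log(sqrt(t)) on [1/4, 1); log(sqrt(t)) on [1, 9/4); …
undo the power substitution: t**2 on [0, 1/2); t*log(t) on [1/2, 1); log(t) on [1, 3/2); …
along the cuts 1/12, 1/3, 3/4, ℳ[f](s) splits into 4 integrals
∫ 27*t**3·t^(s-1) over [0, 1/12)
[1/12, 1/3) adds the kernel integral of 9*sqrt(3)*t**(5/2)*log(sqrt(3)*sqrt(t))
[1/3, 3/4) adds the kernel integral of 9*t**2*log(sqrt(3)*sqrt(t))
piece [3/4, ∞): integrate 9*t**2*exp(-sqrt(3)*sqrt(t)) against the kernel

2**(-2*s - 4)*(16*2**(2*s + 4)*(s + 2)**2*(2*s + 6)*(4*s + 4*(s + 2)**2 + 9)*uppergamma(2*s + 4, 3/2) - 16*2**(2*s + 4)*(s + 2)**2*(2*s + 6) + 4*2**(2*s + 4)*(2*s + 6)*(4*s + 4*(s + 2)**2 + 9) - 8*3**(2*s + 4)*(s + 2)*(2*s + 6)*(4*s + 4*(s + 2)**2 + 9)*log(2) + 8*3**(2*s + 4)*(s + 2)*(2*s + 6)*(4*s + 4*(s + 2)**2 + 9)*log(3) - 4*3**(2*s + 4)*(2*s + 6)*(4*s + 4*(s + 2)**2 + 9) + 16*(s + 2)**3*(2*s + 6)*log(2) + 8*(s + 2)**2*(2*s + 6)*log(2) + 8*(s + 2)**2*(2*s + 6) + 4*(s + 2)**2*(4*s + 4*(s + 2)**2 + 9))/(8*3**s*(s + 2)**2*(2*s + 6)*(4*s + 4*(s + 2)**2 + 9))
  Re(s) > -3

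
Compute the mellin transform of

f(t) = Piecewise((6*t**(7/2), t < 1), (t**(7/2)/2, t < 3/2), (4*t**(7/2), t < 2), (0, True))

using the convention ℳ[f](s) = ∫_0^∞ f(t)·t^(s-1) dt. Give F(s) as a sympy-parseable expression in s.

linearity at 1, 3/2 turns ℳ[f](s) into 3 summed integrals
∫ 6*t**(7/2)·t^(s-1) over [0, 1)
segment 1 to 3/2 holds t**(7/2)/2; add its integral
segment [3/2, 2) carries 4*t**(7/2); integrate it

(8*2**(s + 7/2) - 7*(3/2)**(s + 7/2) + 11)/(2*s + 7)
  Re(s) > -7/2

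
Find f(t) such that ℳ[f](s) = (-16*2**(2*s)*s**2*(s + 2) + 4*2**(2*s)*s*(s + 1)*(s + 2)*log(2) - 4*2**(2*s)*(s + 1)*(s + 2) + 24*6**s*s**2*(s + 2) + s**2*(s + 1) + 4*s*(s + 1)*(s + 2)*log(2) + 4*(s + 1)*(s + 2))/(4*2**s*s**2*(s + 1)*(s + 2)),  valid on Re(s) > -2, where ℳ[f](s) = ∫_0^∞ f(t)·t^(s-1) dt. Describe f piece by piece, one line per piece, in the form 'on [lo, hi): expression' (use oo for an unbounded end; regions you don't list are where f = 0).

on [0, 1/2): t**2
on [1/2, 2): log(t)
on [2, 3): 2*t

treat the 3 regions marked off by 1/2, 2 separately and sum
over [0, 1/2), the kernel integral of t**2 enters the sum
the [1/2, 2) slice contributes ∫ log(t)·t^(s-1) dt
the [2, 3) slice contributes ∫ 2*t·t^(s-1) dt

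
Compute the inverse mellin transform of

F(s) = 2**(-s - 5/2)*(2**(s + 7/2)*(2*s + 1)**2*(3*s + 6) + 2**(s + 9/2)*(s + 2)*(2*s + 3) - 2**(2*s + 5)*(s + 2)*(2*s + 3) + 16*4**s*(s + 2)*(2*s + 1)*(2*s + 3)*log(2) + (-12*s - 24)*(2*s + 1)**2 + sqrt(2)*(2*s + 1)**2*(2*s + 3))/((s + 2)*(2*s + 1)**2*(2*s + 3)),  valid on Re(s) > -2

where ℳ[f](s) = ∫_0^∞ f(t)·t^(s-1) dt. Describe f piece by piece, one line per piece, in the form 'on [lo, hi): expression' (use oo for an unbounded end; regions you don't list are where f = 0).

on [0, 1/2): t**2
on [1/2, 1): 3*t**(3/2)
on [1, 2): sqrt(t)*log(t)

the shared t-power comes off first: t**(3/2) on [0, 1/2); 3*t on [1/2, 1); log(t) on [1, 2)
f breaks at 1/2, 1 into 3 integrals to sum
between 0 and 1/2 the integrand is t**2·t^(s-1)
on [1/2, 1) integrate f = 3*t**(3/2) against the kernel
∫ sqrt(t)*log(t)·t^(s-1) over [1, 2)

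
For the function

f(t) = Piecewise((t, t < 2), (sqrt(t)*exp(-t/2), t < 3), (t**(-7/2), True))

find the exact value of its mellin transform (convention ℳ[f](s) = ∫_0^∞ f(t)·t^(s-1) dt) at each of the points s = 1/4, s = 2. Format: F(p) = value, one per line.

F(1/4) = -2**(3/4)*uppergamma(3/4, 3/2) + 4*3**(3/4)/1053 + 2**(3/4)*uppergamma(3/4, 1) + 8*2**(1/4)/5
F(2) = -12*sqrt(3)*exp(-3/2) - 3*sqrt(2)*sqrt(pi)*erfc(sqrt(6)/2) + 2*sqrt(3)/27 + 3*sqrt(2)*sqrt(pi)*erfc(1) + 8/3 + 10*sqrt(2)*exp(-1)

peel off the shared t-power: sqrt(t) on [0, 2); exp(-t/2) on [2, 3); t**(-4) on [3, ∞)
split f at 2, 3: ℳ[f](s) collects 3 kernel integrals
[0, 2) adds the kernel integral of t
the [2, 3) slice contributes ∫ sqrt(t)*exp(-t/2)·t^(s-1) dt
over [3, ∞), the kernel integral of t**(-7/2) enters the sum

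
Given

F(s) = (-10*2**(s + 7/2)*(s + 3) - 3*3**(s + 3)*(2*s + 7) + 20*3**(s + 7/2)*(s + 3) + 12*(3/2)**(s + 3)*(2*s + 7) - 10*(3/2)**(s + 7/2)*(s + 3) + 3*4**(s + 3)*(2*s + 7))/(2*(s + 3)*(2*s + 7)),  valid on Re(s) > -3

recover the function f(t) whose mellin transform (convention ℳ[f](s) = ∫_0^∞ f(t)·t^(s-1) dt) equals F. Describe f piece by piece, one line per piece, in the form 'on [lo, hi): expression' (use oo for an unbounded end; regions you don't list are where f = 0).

on [0, 3/2): 6*t**3
on [3/2, 2): 5*t**(7/2)/2
on [2, 3): 5*t**(7/2)
on [3, 4): 3*t**3/2

decompose at 3/2, 2, 3; ℳ[f](s) sums the 4 pieces' integrals
between 0 and 3/2 the integrand is 6*t**3·t^(s-1)
for t in [3/2, 2): the term is ∫ 5*t**(7/2)/2·t^(s-1)
over [2, 3), the kernel integral of 5*t**(7/2) enters the sum
∫ over [3, 4) of 3*t**3/2·t^(s-1) joins the sum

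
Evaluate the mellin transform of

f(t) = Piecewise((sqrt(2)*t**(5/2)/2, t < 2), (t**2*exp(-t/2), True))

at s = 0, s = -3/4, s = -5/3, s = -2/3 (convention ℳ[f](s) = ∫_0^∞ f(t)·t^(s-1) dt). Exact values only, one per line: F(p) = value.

F(0) = 8/5 + 8*exp(-1)
F(-3/4) = 2**(1/4)*(2*uppergamma(5/4, 1) + 8/7)
F(-5/3) = 2**(1/3)*(uppergamma(1/3, 1) + 6/5)
F(-2/3) = 2**(1/3)*(2*uppergamma(4/3, 1) + 12/11)

undo the shared t-power: sqrt(2)*sqrt(t)/2 on [0, 2); exp(-t/2) on [2, ∞)
back out the common scale on t: sqrt(t) on [0, 1); exp(-t) on [1, ∞)
summing 2 kernel integrals split by 2 yields ℳ[f](s)
between 0 and 2 the integrand is sqrt(2)*t**(5/2)/2·t^(s-1)
for t in [2, ∞): the term is ∫ t**2*exp(-t/2)·t^(s-1)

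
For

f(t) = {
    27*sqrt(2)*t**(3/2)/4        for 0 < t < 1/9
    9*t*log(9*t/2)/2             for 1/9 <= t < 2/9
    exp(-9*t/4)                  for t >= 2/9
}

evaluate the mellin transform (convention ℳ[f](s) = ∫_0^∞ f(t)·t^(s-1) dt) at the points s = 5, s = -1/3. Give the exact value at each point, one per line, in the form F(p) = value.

F(5) = -7/472392 + sqrt(2)/1535274 + log(2)/708588 + 13504*exp(-1/2)/19683
F(-1/3) = 3**(2/3)*(-63*2**(2/3) + 12*sqrt(2) + 28*2**(1/3)*uppergamma(-1/3, 1/2) + 42*log(2) + 63)/56

the common scale on t comes off first: 3*sqrt(3)*t**(3/2) on [0, 1/6); 3*t*log(3*t) on [1/6, 1/3); exp(-3*t/2) on [1/3, ∞)
peel off the common scale on t: t**(3/2) on [0, 1/2); t*log(t) on [1/2, 1); exp(-t/2) on [1, ∞)
slice at 1/9, 2/9, transform all 3 pieces, and sum them
∫ over [0, 1/9) of 27*sqrt(2)*t**(3/2)/4·t^(s-1) joins the sum
[1/9, 2/9) adds the kernel integral of 9*t*log(9*t/2)/2
piece [2/9, ∞): integrate exp(-9*t/4) against the kernel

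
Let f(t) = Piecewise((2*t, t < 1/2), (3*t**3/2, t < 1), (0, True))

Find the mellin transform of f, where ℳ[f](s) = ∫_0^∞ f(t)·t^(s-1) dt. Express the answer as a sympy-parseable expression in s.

(24*2**s*s + 24*2**s + 13*s + 45)/(16*2**s*(s + 1)*(s + 3))
  Re(s) > -1

slice at 1/2, transform all 2 pieces, and sum them
segment 0 to 1/2 holds 2*t; add its integral
[1/2, 1) adds the kernel integral of 3*t**3/2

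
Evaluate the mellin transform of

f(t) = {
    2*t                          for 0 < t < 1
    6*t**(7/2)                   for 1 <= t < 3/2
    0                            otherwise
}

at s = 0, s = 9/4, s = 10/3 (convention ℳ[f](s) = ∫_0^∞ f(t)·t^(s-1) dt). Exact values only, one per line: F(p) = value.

F(0) = 2/7 + 81*sqrt(6)/28
F(9/4) = -128/299 + 729*2**(1/4)*3**(3/4)/184
F(10/3) = -222/533 + 6561*2**(1/6)*3**(5/6)/1312

split f at 1: ℳ[f](s) collects 2 kernel integrals
[0, 1) adds the kernel integral of 2*t
∫ over [1, 3/2) of 6*t**(7/2)·t^(s-1) joins the sum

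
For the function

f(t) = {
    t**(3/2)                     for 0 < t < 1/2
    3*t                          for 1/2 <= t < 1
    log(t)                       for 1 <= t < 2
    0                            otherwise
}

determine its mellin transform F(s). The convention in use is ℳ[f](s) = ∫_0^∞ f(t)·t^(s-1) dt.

linearity at 1/2, 1 turns ℳ[f](s) into 3 summed integrals
on [0, 1/2): add ∫ t**(3/2)·t^(s-1) dt
[1/2, 1) adds the kernel integral of 3*t
segment [1, 2) carries log(t); integrate it

(-2*2**(2*s)*(s + 1)*(2*s + 3) + 6*2**s*s**2*(2*s + 3) + 2*2**s*(s + 1)*(2*s + 3) + 4**s*s*(s + 1)*(2*s + 3)*log(4) + sqrt(2)*s**2*(s + 1) - 3*s**2*(2*s + 3))/(2*2**s*s**2*(s + 1)*(2*s + 3))
  Re(s) > -3/2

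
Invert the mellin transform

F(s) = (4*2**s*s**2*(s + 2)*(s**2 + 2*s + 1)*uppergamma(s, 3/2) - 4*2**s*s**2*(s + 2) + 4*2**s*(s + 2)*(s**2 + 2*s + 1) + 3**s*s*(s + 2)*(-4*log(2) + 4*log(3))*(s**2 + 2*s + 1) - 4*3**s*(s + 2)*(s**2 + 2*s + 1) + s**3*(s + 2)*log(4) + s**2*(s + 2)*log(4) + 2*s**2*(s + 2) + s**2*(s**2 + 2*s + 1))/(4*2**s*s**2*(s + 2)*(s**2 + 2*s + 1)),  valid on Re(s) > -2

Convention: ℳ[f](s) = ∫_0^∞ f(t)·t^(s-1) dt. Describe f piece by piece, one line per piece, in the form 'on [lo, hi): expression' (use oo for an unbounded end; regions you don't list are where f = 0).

split f at 1/2, 1, 3/2: ℳ[f](s) collects 4 kernel integrals
the [0, 1/2) slice contributes ∫ t**2·t^(s-1) dt
over [1/2, 1), the kernel integral of t*log(t) enters the sum
piece [1, 3/2): integrate log(t) against the kernel
for t in [3/2, ∞): the term is ∫ exp(-t)·t^(s-1)

on [0, 1/2): t**2
on [1/2, 1): t*log(t)
on [1, 3/2): log(t)
on [3/2, oo): exp(-t)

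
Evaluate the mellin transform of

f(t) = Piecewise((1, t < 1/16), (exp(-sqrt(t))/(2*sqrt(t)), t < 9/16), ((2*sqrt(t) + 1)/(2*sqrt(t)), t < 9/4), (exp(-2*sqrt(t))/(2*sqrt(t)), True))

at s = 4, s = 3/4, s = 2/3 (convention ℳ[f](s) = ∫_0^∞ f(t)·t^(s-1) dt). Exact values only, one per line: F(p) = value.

peel off the power substitution: 1 on [0, 1/4); exp(-t)/(2*t) on [1/4, 3/4); (2*t + 1)/(2*t) on [3/4, 3/2); …
strip the common scale on t: 1 on [0, 1/2); exp(-t/2)/t on [1/2, 3/2); (t + 1)/t on [3/2, 3); …
strip the shared t-power: t on [0, 1/2); exp(-t/2) on [1/2, 3/2); t + 1 on [3/2, 3); …
summing 4 kernel integrals split by 1/16, 9/16, 9/4 yields ℳ[f](s)
on [0, 1/16): add ∫ 1·t^(s-1) dt
segment 1/16 to 9/16 holds exp(-sqrt(t))/(2*sqrt(t)); add its integral
piece [9/16, 9/4): integrate (2*sqrt(t) + 1)/(2*sqrt(t)) against the kernel
∫ exp(-2*sqrt(t))/(2*sqrt(t))·t^(s-1) over [9/4, ∞)

F(4) = -6243201*exp(-3/4)/4096 + 13977*exp(-3)/128 + 1009711/114688 + 3786745*exp(-1/4)/4096
F(3/4) = -3*sqrt(3)/2 - sqrt(pi)*erfc(sqrt(3)/2) + sqrt(2)*sqrt(pi)*erfc(sqrt(3))/2 + 1/6 + sqrt(pi)*erfc(1/2) + 2*sqrt(6)
F(2/3) = -33*6**(1/3)/16 - uppergamma(1/3, 3/4) + 2**(2/3)*uppergamma(1/3, 3)/2 + 3*2**(1/3)/16 + uppergamma(1/3, 1/4) + 21*12**(1/3)/8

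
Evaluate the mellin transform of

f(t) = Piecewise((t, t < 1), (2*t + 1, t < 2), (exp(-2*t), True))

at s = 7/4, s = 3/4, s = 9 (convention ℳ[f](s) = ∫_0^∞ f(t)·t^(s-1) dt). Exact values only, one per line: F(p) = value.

F(7/4) = -72/77 + 2**(1/4)*uppergamma(7/4, 4)/4 + 312*2**(3/4)/77
F(3/4) = -40/21 + 2**(1/4)*uppergamma(3/4, 4)/2 + 76*2**(3/4)/21
F(9) = 16831*exp(-4)/4 + 23533/90

linearity at 1, 2 turns ℳ[f](s) into 3 summed integrals
over [0, 1), the kernel integral of t enters the sum
on [1, 2) integrate f = (2*t + 1) against the kernel
the [2, ∞) slice contributes ∫ exp(-2*t)·t^(s-1) dt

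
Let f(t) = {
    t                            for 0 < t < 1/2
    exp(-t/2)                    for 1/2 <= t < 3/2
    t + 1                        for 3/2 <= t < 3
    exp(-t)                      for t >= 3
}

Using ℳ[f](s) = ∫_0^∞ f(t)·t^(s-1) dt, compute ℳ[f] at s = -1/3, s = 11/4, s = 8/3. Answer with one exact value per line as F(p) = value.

F(-1/3) = 2**(1/3)*(-2*2**(1/3)*uppergamma(-1/3, 3/4) + 2*2**(2/3)*uppergamma(-1/3, 3) + 3**(2/3) + 3 + 2*2**(1/3)*uppergamma(-1/3, 1/4) + 6**(2/3))/4
F(11/4) = 2**(1/4)*(-2640*sqrt(2)*uppergamma(11/4, 3/4) - 567*3**(3/4) + 11 + 330*2**(3/4)*uppergamma(11/4, 3) + 2640*sqrt(2)*uppergamma(11/4, 1/4) + 3456*6**(3/4))/660
F(8/3) = 2**(1/3)*(-2816*2**(1/3)*uppergamma(8/3, 3/4) - 621*3**(2/3) + 12 + 352*2**(2/3)*uppergamma(8/3, 3) + 2816*2**(1/3)*uppergamma(8/3, 1/4) + 3780*6**(2/3))/704

split f at 1/2, 3/2, 3: ℳ[f](s) collects 4 kernel integrals
on [0, 1/2) integrate f = t against the kernel
over [1/2, 3/2), the kernel integral of exp(-t/2) enters the sum
between 3/2 and 3 the integrand is (t + 1)·t^(s-1)
segment [3, ∞) carries exp(-t); integrate it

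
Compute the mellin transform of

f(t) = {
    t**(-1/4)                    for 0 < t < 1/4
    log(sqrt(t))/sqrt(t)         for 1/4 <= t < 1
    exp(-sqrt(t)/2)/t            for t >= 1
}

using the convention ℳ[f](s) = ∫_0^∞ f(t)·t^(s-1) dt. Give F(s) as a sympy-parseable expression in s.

2**(-2*s - 1)*(16**s*(4*s - 1)*(4*s + 4*(s - 1)**2 - 3)*uppergamma(2*s - 2, 1/2) + 2**(2*s + 2)*(1 - 4*s) + 32*s + 16*(s - 1)*(4*s - 1)*log(2) + 8*(4*s - 1)*log(2) + sqrt(2)*(32*s + 32*(s - 1)**2 - 24) - 8)/((4*s - 1)*(4*s + 4*(s - 1)**2 - 3))
  Re(s) > 1/4

reversing the shared t-power: t**(3/4) on [0, 1/4); sqrt(t)*log(sqrt(t)) on [1/4, 1); exp(-sqrt(t)/2) on [1, ∞)
the power substitution comes off first: t**(3/2) on [0, 1/2); t*log(t) on [1/2, 1); exp(-t/2) on [1, ∞)
along the cuts 1/4, 1, ℳ[f](s) splits into 3 integrals
for t in [0, 1/4): the term is ∫ t**(-1/4)·t^(s-1)
for t in [1/4, 1): the term is ∫ log(sqrt(t))/sqrt(t)·t^(s-1)
on [1, ∞): add ∫ exp(-sqrt(t)/2)/t·t^(s-1) dt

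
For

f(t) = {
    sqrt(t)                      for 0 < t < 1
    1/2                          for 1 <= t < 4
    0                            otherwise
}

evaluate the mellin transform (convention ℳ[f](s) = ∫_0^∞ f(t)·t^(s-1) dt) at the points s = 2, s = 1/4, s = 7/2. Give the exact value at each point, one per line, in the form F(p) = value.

undo the power substitution: t on [0, 1); 1/2 on [1, 2)
f breaks at 1 into 2 integrals to sum
on [0, 1): add ∫ sqrt(t)·t^(s-1) dt
∫ 1/2·t^(s-1) over [1, 4)

F(2) = 83/20
F(1/4) = -2/3 + 2*sqrt(2)
F(7/2) = 515/28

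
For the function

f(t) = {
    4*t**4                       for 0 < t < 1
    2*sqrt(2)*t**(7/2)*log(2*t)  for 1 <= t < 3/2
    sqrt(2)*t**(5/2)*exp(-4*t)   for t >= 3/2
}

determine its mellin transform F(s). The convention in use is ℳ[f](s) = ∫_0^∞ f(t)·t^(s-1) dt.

2**(-s - 2)*6**(-s - 5/2)*(-2*12**(s + 5/2)*(s + 5/2)*(2*s + 8)*log(2) - 2*12**(s + 5/2)*(2*s + 8)*log(2) + 2*12**(s + 5/2)*(2*s + 8) + 4*12**(s + 5/2)*sqrt(2)*(2*s + (s + 5/2)**2 + 6) + 3*18**(s + 5/2)*(s + 5/2)*(2*s + 8)*log(3) - 3*18**(s + 5/2)*(2*s + 8) + 3*18**(s + 5/2)*(2*s + 8)*log(3) + 3**(s + 5/2)*(2*s + 8)*(2*s + (s + 5/2)**2 + 6)*uppergamma(s + 5/2, 6))/((2*s + 8)*(2*s + (s + 5/2)**2 + 6))
  Re(s) > -4

reversing the shared t-power: 4*t**2 on [0, 1); 2*sqrt(2)*t**(3/2)*log(2*t) on [1, 3/2); sqrt(2)*sqrt(t)*exp(-4*t) on [3/2, ∞)
undo the common scale on t: t**2 on [0, 2); t**(3/2)*log(t) on [2, 3); sqrt(t)*exp(-2*t) on [3, ∞)
strip the shared t-power: t**(3/2) on [0, 2); t*log(t) on [2, 3); exp(-2*t) on [3, ∞)
cuts at 1, 3/2: linearity sums the 3 kernel integrals
segment [0, 1) carries 4*t**4; integrate it
on [1, 3/2): add ∫ 2*sqrt(2)*t**(7/2)*log(2*t)·t^(s-1) dt
segment 3/2 to ∞ holds sqrt(2)*t**(5/2)*exp(-4*t); add its integral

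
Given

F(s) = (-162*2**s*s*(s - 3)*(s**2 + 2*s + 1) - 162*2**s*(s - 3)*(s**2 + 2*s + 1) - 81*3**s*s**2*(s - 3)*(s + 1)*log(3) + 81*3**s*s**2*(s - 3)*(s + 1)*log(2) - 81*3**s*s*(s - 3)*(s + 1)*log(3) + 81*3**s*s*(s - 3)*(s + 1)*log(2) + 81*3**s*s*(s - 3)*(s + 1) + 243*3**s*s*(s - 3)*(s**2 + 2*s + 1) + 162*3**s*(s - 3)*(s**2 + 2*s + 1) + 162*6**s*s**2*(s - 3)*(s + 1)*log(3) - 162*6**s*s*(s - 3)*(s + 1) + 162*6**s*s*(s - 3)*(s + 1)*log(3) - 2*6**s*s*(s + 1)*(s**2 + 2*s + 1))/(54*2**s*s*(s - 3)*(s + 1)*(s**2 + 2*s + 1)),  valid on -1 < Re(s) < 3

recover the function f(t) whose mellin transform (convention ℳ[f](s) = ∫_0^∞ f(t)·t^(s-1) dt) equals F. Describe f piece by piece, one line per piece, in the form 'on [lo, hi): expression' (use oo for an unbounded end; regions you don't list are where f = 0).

decompose at 1, 3/2, 3; ℳ[f](s) sums the 4 pieces' integrals
between 0 and 1 the integrand is t·t^(s-1)
[1, 3/2) adds the kernel integral of (t + 3)
on [3/2, 3) integrate f = t*log(t) against the kernel
piece [3, ∞): integrate t**(-3) against the kernel

on [0, 1): t
on [1, 3/2): t + 3
on [3/2, 3): t*log(t)
on [3, oo): t**(-3)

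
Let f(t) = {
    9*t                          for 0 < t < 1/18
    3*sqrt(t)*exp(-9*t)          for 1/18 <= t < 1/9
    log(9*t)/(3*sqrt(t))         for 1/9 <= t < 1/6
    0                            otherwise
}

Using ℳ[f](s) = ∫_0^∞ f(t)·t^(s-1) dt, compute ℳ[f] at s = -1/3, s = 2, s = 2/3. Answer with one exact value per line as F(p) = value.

F(-1/3) = -12*6**(5/6)/25 + log(2**(2*6**(5/6)/5)/3**(2*6**(5/6)/5)) - 3**(2/3)*uppergamma(1/6, 1) + 3**(2/3)*uppergamma(1/6, 1/2) + 3*2**(1/3)*3**(2/3)/4 + 36*3**(2/3)/25
F(2) = -5*exp(-1)/162 - sqrt(6)/243 - sqrt(pi)*erfc(1)/108 + sqrt(pi)*erfc(sqrt(2)/2)/108 + 35/5832 + exp(-3/2)*log(3**(36*sqrt(6)*exp(3/2))/2**(36*sqrt(6)*exp(3/2)))/5832 + sqrt(2)*exp(-1/2)/81
F(2/3) = -2*6**(5/6) - 3**(2/3)*uppergamma(7/6, 1)/9 + 2**(1/3)*3**(2/3)/60 + 3**(2/3)*uppergamma(7/6, 1/2)/9 + log(3**(6**(5/6)/3)/2**(6**(5/6)/3)) + 4*3**(2/3)

the common scale on t comes off first: 3*t on [0, 1/6); sqrt(3)*sqrt(t)*exp(-3*t) on [1/6, 1/3); sqrt(3)*log(3*t)/(3*sqrt(t)) on [1/3, 1/2)
peel off the common scale on t: t on [0, 1/2); sqrt(t)*exp(-t) on [1/2, 1); log(t)/sqrt(t) on [1, 3/2)
peel off the shared t-power: sqrt(t) on [0, 1/2); exp(-t) on [1/2, 1); log(t)/t on [1, 3/2)
decompose at 1/18, 1/9; ℳ[f](s) sums the 3 pieces' integrals
on [0, 1/18): add ∫ 9*t·t^(s-1) dt
∫ 3*sqrt(t)*exp(-9*t)·t^(s-1) over [1/18, 1/9)
∫ over [1/9, 1/6) of log(9*t)/(3*sqrt(t))·t^(s-1) joins the sum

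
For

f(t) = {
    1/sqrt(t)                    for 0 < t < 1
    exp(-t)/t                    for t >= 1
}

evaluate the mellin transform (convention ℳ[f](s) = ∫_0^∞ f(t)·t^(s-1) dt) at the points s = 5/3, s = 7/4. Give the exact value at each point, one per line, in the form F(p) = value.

F(5/3) = uppergamma(2/3, 1) + 6/7
F(7/4) = uppergamma(3/4, 1) + 4/5

remove the shared t-power first: sqrt(t) on [0, 1); exp(-t) on [1, ∞)
along the cuts 1, ℳ[f](s) splits into 2 integrals
on [0, 1) integrate f = 1/sqrt(t) against the kernel
on [1, ∞) integrate f = exp(-t)/t against the kernel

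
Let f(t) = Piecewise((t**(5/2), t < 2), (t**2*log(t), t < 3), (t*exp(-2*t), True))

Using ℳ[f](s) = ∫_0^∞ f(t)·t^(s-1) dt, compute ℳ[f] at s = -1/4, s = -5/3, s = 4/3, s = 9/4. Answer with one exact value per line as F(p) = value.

F(-1/4) = -48*3**(3/4)/49 - 8*2**(3/4)*log(2)/7 + 2**(1/4)*uppergamma(3/4, 6)/2 + 32*2**(3/4)/49 + 16*2**(1/4)/9 + 12*3**(3/4)*log(3)/7
F(-5/3) = -9*3**(1/3) + 2**(2/3)*uppergamma(-2/3, 6) + log(3**(3*3**(1/3))/2**(3*2**(1/3))) + 6*2**(5/6)/5 + 9*2**(1/3)
F(4/3) = -243*3**(1/3)/100 - 12*2**(1/3)*log(2)/5 + 2**(2/3)*uppergamma(7/3, 6)/8 + 18*2**(1/3)/25 + 48*2**(5/6)/23 + 81*3**(1/3)*log(3)/10
F(9/4) = -1296*3**(1/4)/289 - 64*2**(1/4)*log(2)/17 + 2**(3/4)*uppergamma(13/4, 6)/16 + 256*2**(1/4)/289 + 64*2**(3/4)/19 + 324*3**(1/4)*log(3)/17

invert the shared t-power to get t**(3/2) on [0, 2); t*log(t) on [2, 3); exp(-2*t) on [3, ∞)
integrate the 3 segments split at 2, 3, then add the results
∫ over [0, 2) of t**(5/2)·t^(s-1) joins the sum
between 2 and 3 the integrand is t**2*log(t)·t^(s-1)
∫ over [3, ∞) of t*exp(-2*t)·t^(s-1) joins the sum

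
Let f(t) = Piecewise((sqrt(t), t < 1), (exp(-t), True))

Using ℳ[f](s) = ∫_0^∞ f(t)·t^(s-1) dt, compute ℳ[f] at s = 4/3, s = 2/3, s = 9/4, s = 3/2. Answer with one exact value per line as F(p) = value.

slice at 1, transform all 2 pieces, and sum them
[0, 1) adds the kernel integral of sqrt(t)
segment 1 to ∞ holds exp(-t); add its integral

F(4/3) = uppergamma(4/3, 1) + 6/11
F(2/3) = uppergamma(2/3, 1) + 6/7
F(9/4) = 4/11 + uppergamma(9/4, 1)
F(3/2) = sqrt(pi)*erfc(1)/2 + exp(-1) + 1/2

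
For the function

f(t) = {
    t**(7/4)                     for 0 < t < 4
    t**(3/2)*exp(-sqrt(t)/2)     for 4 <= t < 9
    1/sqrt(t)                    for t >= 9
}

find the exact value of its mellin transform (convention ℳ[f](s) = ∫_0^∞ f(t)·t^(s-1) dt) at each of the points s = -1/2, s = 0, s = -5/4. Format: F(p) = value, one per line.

F(-1/2) = -20*exp(-3/2) + 1/9 + 16*sqrt(2)/5 + 16*exp(-1)
F(0) = -116*exp(-3/2) + 2/3 + 32*sqrt(2)/7 + 80*exp(-1)
F(-5/4) = -2*sqrt(2)*sqrt(pi)*erfc(sqrt(6)/2) + 4*sqrt(3)/567 + 2*sqrt(2)*sqrt(pi)*erfc(1) + 4

peel off the shared t-power: t**(5/4) on [0, 4); t*exp(-sqrt(t)/2) on [4, 9); 1/t on [9, ∞)
strip the power substitution: t**(5/2) on [0, 2); t**2*exp(-t/2) on [2, 3); t**(-2) on [3, ∞)
undo the shared t-power: sqrt(t) on [0, 2); exp(-t/2) on [2, 3); t**(-4) on [3, ∞)
integrate the 3 segments split at 4, 9, then add the results
segment [0, 4) carries t**(7/4); integrate it
between 4 and 9 the integrand is t**(3/2)*exp(-sqrt(t)/2)·t^(s-1)
between 9 and ∞ the integrand is 1/sqrt(t)·t^(s-1)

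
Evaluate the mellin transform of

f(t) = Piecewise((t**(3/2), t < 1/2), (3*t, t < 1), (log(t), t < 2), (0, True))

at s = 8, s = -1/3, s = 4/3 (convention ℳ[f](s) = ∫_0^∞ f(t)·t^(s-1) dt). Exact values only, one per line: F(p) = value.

F(8) = -5609/1536 + sqrt(2)/9728 + 32*log(2)
F(-1/3) = -9*2**(2/3)/2 - 9*2**(1/3)/4 - 3*2**(2/3)*log(2)/2 + 3*2**(5/6)/14 + 27/2
F(4/3) = -9*2**(1/3)/8 - 9*2**(2/3)/56 + 3*2**(1/6)/68 + 3*2**(1/3)*log(2)/2 + 207/112

the 3 pieces separated at 1/2, 1 each add one integral
for t in [0, 1/2): the term is ∫ t**(3/2)·t^(s-1)
segment 1/2 to 1 holds 3*t; add its integral
on [1, 2): add ∫ log(t)·t^(s-1) dt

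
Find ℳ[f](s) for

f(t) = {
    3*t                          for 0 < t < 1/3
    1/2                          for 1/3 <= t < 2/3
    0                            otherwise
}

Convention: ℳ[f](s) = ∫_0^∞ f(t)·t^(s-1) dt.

peel off the common scale on t: t on [0, 1); 1/2 on [1, 2)
split f at 1/3: ℳ[f](s) collects 2 kernel integrals
segment [0, 1/3) carries 3*t; integrate it
on [1/3, 2/3) integrate f = 1/2 against the kernel

(2**s*(s + 1) + s - 1)/(2*3**s*s*(s + 1))
  Re(s) > -1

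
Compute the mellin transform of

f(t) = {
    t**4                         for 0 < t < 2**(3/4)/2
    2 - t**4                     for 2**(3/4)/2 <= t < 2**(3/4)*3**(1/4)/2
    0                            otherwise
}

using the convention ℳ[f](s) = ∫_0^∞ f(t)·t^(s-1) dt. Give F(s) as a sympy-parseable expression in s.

remove the power substitution first: t**2 on [0, sqrt(2)/2); 2 - t**2 on [sqrt(2)/2, sqrt(6)/2)
the power substitution comes off first: t on [0, 1/2); 2 - t on [1/2, 3/2)
linearity at 2**(3/4)/2 turns ℳ[f](s) into 2 summed integrals
the [0, 2**(3/4)/2) slice contributes ∫ t**4·t^(s-1) dt
between 2**(3/4)/2 and 2**(3/4)*3**(1/4)/2 the integrand is (2 - t**4)·t^(s-1)

(3**(s/4)*s + 16*3**(s/4) - 2*s - 16)/(2*2**(s/4)*s*(s + 4))
  Re(s) > -4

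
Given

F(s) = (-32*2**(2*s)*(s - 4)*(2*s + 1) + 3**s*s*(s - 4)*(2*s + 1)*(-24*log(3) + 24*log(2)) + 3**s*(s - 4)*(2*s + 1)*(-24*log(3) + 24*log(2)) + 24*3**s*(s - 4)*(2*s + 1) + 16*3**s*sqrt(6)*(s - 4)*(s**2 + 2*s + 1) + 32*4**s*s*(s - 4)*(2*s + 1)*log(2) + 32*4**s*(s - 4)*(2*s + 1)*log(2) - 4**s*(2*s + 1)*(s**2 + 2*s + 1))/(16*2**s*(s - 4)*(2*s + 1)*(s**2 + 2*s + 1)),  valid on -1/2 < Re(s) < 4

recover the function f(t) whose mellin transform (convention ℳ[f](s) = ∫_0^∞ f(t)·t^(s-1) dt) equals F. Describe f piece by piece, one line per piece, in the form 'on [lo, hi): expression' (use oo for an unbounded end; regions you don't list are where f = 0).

on [0, 3/2): sqrt(t)
on [3/2, 2): t*log(t)
on [2, oo): t**(-4)

breakpoints 3/2, 2: one integral from each of the 3 segments
on [0, 3/2): add ∫ sqrt(t)·t^(s-1) dt
on [3/2, 2): add ∫ t*log(t)·t^(s-1) dt
for t in [2, ∞): the term is ∫ t**(-4)·t^(s-1)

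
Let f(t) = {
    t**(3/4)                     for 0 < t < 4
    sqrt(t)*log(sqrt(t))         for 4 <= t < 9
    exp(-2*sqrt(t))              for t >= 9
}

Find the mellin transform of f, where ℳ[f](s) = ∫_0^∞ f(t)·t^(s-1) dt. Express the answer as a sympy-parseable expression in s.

2*(-4*144**s*s*(4*s + 3)*log(2) - 2*144**s*(4*s + 3)*log(2) + 2*144**s*(4*s + 3) + 4*144**s*sqrt(2)*(4*s**2 + 4*s + 1) + 6*324**s*s*(4*s + 3)*log(3) - 3*324**s*(4*s + 3) + 3*324**s*(4*s + 3)*log(3) + 9**s*(4*s + 3)*(4*s**2 + 4*s + 1)*uppergamma(2*s, 6))/(36**s*(4*s + 3)*(4*s**2 + 4*s + 1))
  Re(s) > -3/4

undo the power substitution: t**(3/2) on [0, 2); t*log(t) on [2, 3); exp(-2*t) on [3, ∞)
decompose at 4, 9; ℳ[f](s) sums the 3 pieces' integrals
on [0, 4): add ∫ t**(3/4)·t^(s-1) dt
on [4, 9) integrate f = sqrt(t)*log(sqrt(t)) against the kernel
∫ exp(-2*sqrt(t))·t^(s-1) over [9, ∞)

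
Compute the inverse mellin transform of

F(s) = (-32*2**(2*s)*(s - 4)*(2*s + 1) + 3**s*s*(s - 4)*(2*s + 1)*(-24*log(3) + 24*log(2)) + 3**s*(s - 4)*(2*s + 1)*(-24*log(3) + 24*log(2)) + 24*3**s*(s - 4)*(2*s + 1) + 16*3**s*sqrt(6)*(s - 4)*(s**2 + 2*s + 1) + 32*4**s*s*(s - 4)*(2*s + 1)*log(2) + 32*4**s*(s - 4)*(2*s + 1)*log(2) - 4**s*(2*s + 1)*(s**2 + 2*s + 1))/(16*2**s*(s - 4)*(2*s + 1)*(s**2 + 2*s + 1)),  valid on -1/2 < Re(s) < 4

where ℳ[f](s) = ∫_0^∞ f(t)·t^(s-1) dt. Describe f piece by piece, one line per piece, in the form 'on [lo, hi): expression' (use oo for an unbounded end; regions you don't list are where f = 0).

f breaks at 3/2, 2 into 3 integrals to sum
over [0, 3/2), the kernel integral of sqrt(t) enters the sum
∫ t*log(t)·t^(s-1) over [3/2, 2)
segment [2, ∞) carries t**(-4); integrate it

on [0, 3/2): sqrt(t)
on [3/2, 2): t*log(t)
on [2, oo): t**(-4)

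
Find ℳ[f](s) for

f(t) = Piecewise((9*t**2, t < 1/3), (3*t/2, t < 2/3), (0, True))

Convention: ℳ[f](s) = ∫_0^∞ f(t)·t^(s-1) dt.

(2**(s + 1)*(s + 2) + s)/(2*3**s*(s + 1)*(s + 2))
  Re(s) > -2

peel off the common scale on t: 9*t**2/4 on [0, 2/3); 3*t/4 on [2/3, 4/3)
reversing the common scale on t: t**2 on [0, 1); t/2 on [1, 2)
peel off the shared t-power: t on [0, 1); 1/2 on [1, 2)
integrate the 2 segments split at 1/3, then add the results
segment 0 to 1/3 holds 9*t**2; add its integral
for t in [1/3, 2/3): the term is ∫ 3*t/2·t^(s-1)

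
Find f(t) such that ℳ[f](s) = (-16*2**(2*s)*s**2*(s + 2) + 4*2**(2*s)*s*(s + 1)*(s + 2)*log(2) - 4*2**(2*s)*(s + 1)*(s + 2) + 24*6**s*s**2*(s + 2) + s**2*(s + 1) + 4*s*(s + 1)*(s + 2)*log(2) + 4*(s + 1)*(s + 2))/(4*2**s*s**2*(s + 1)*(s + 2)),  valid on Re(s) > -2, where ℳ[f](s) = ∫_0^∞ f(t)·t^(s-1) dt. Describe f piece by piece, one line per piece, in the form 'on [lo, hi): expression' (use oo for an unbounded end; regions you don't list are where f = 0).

decompose at 1/2, 2; ℳ[f](s) sums the 3 pieces' integrals
piece [0, 1/2): integrate t**2 against the kernel
∫ over [1/2, 2) of log(t)·t^(s-1) joins the sum
segment [2, 3) carries 2*t; integrate it

on [0, 1/2): t**2
on [1/2, 2): log(t)
on [2, 3): 2*t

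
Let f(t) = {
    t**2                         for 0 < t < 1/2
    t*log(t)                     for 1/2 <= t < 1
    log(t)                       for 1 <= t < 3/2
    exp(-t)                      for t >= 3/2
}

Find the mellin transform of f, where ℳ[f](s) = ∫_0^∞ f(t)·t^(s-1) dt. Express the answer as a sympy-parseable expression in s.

split f at 1/2, 1, 3/2: ℳ[f](s) collects 4 kernel integrals
on [0, 1/2): add ∫ t**2·t^(s-1) dt
on [1/2, 1): add ∫ t*log(t)·t^(s-1) dt
∫ log(t)·t^(s-1) over [1, 3/2)
[3/2, ∞) adds the kernel integral of exp(-t)

(4*2**s*s**2*(s + 2)*(s**2 + 2*s + 1)*uppergamma(s, 3/2) - 4*2**s*s**2*(s + 2) + 4*2**s*(s + 2)*(s**2 + 2*s + 1) + 3**s*s*(s + 2)*(-4*log(2) + 4*log(3))*(s**2 + 2*s + 1) - 4*3**s*(s + 2)*(s**2 + 2*s + 1) + s**3*(s + 2)*log(4) + s**2*(s + 2)*log(4) + 2*s**2*(s + 2) + s**2*(s**2 + 2*s + 1))/(4*2**s*s**2*(s + 2)*(s**2 + 2*s + 1))
  Re(s) > -2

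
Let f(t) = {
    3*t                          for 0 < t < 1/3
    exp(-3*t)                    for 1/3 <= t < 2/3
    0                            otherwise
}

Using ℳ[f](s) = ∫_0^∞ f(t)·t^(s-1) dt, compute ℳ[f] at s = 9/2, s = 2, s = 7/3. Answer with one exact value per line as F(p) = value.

F(9/2) = sqrt(3)*(-9262*sqrt(2) + (-1155*sqrt(pi)*erfc(sqrt(2)) + 32 + 1155*sqrt(pi)*erfc(1))*exp(2) + 4642*E)*exp(-2)/42768
F(2) = (-9 + exp(2) + 6*E)*exp(-2)/27
F(7/3) = 3**(2/3)*(-10*uppergamma(7/3, 2) + 3 + 10*uppergamma(7/3, 1))/270

invert the common scale on t to get t on [0, 1); exp(-t) on [1, 2)
treat the 2 regions marked off by 1/3 separately and sum
the [0, 1/3) slice contributes ∫ 3*t·t^(s-1) dt
on [1/3, 2/3): add ∫ exp(-3*t)·t^(s-1) dt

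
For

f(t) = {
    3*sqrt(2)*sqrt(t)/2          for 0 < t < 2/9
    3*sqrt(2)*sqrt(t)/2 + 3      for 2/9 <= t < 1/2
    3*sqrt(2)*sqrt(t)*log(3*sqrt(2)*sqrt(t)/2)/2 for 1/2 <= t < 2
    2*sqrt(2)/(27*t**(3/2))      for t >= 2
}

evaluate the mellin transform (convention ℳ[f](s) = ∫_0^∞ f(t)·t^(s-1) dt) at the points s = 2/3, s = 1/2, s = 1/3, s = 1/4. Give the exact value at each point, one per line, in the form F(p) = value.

undo the common scale on t: 3*sqrt(t)/2 on [0, 4/9); 3*sqrt(t)/2 + 3 on [4/9, 1); 3*sqrt(t)*log(3*sqrt(t)/2)/2 on [1, 4); …
reversing the power substitution: 3*t/2 on [0, 2/3); 3*t/2 + 3 on [2/3, 1); 3*t*log(3*t/2)/2 on [1, 2); …
invert the common scale on t to get t on [0, 1); t + 3 on [1, 3/2); t*log(t) on [3/2, 3); …
split f at 2/9, 1/2, 2: ℳ[f](s) collects 4 kernel integrals
[0, 2/9) adds the kernel integral of 3*sqrt(2)*sqrt(t)/2
∫ over [2/9, 1/2) of (3*sqrt(2)*sqrt(t)/2 + 3)·t^(s-1) joins the sum
∫ 3*sqrt(2)*sqrt(t)*log(3*sqrt(2)*sqrt(t)/2)/2·t^(s-1) over [1/2, 2)
between 2 and ∞ the integrand is 2*sqrt(2)/(27*t**(3/2))·t^(s-1)

F(2/3) = -2332*2**(2/3)/2205 - 6**(2/3)/2 - 9*2**(1/3)*log(3)/14 + 9*2**(1/3)*log(2)/14 + 621*2**(1/3)/196 + 18*2**(2/3)*log(3)/7
F(1/2) = sqrt(2)*(162*log(2) + 143 + 486*log(3))/216
F(1/3) = -3*6**(1/3) - 3352*2**(1/3)/1575 + log(2**(9*2**(2/3)/10)*3**(9*2**(1/3)*(4 - 2**(1/3))/10)) + 297*2**(2/3)/50
F(1/4) = 2**(1/4)*(-540*sqrt(3) - 356 + log(2**(135*sqrt(2))*3**(540 - 135*sqrt(2))) + 1035*sqrt(2))/135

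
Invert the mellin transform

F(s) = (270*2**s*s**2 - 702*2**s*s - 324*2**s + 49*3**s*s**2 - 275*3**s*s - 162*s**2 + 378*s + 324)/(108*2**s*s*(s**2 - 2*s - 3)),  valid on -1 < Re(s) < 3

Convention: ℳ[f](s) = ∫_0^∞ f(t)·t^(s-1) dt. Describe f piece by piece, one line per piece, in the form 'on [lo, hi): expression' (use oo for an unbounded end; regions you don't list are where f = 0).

slice at 1/2, 1, 3/2, transform all 4 pieces, and sum them
between 0 and 1/2 the integrand is t·t^(s-1)
segment 1/2 to 1 holds (2*t + 1); add its integral
segment [1, 3/2) carries t/2; integrate it
between 3/2 and ∞ the integrand is t**(-3)·t^(s-1)

on [0, 1/2): t
on [1/2, 1): 2*t + 1
on [1, 3/2): t/2
on [3/2, oo): t**(-3)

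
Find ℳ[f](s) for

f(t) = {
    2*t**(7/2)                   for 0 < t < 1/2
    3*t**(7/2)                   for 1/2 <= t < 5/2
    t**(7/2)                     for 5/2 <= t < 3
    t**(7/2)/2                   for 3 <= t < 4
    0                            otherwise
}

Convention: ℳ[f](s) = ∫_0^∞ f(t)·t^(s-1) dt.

(-2*2**(-s - 7/2) + 3**(s + 7/2) + 4**(s + 7/2) + 4*(5/2)**(s + 7/2))/(2*s + 7)
  Re(s) > -7/2

linearity at 1/2, 5/2, 3 turns ℳ[f](s) into 4 summed integrals
segment 0 to 1/2 holds 2*t**(7/2); add its integral
piece [1/2, 5/2): integrate 3*t**(7/2) against the kernel
on [5/2, 3) integrate f = t**(7/2) against the kernel
piece [3, 4): integrate t**(7/2)/2 against the kernel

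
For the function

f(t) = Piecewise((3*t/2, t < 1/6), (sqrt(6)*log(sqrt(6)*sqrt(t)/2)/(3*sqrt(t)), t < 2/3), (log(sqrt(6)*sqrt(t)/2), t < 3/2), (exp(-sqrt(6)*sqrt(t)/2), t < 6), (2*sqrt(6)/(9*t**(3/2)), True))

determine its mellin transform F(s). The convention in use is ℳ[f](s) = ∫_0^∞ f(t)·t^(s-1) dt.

(432*2**(2*s)*s**2*(2*s - 3)*(2*s + 2)*(4*s**2 - 4*s + 1)*uppergamma(2*s, 3/2) - 432*2**(2*s)*s**2*(2*s - 3)*(2*s + 2)*(4*s**2 - 4*s + 1)*uppergamma(2*s, 3) - 432*2**(2*s)*s**2*(2*s - 3)*(2*s + 2) + 108*2**(2*s)*(2*s - 3)*(2*s + 2)*(4*s**2 - 4*s + 1) - 216*3**(2*s)*s*(2*s - 3)*(2*s + 2)*(4*s**2 - 4*s + 1)*log(2) + 216*3**(2*s)*s*(2*s - 3)*(2*s + 2)*(4*s**2 - 4*s + 1)*log(3) - 108*3**(2*s)*(2*s - 3)*(2*s + 2)*(4*s**2 - 4*s + 1) - 16*6**(2*s)*s**2*(2*s + 2)*(4*s**2 - 4*s + 1) + 1728*s**3*(2*s - 3)*(2*s + 2)*log(2) - 864*s**2*(2*s - 3)*(2*s + 2)*log(2) + 864*s**2*(2*s - 3)*(2*s + 2) + 108*s**2*(2*s - 3)*(4*s**2 - 4*s + 1))/(216*2**(2*s)*(3/2)**s*s**2*(2*s - 3)*(2*s + 2)*(4*s**2 - 4*s + 1))
  -1 < Re(s) < 3/2

strip the common scale on t: t on [0, 1/4); log(sqrt(t))/sqrt(t) on [1/4, 1); log(sqrt(t)) on [1, 9/4); …
the power substitution comes off first: t**2 on [0, 1/2); log(t)/t on [1/2, 1); log(t) on [1, 3/2); …
cuts at 1/6, 2/3, 3/2, 6: linearity sums the 5 kernel integrals
∫ 3*t/2·t^(s-1) over [0, 1/6)
piece [1/6, 2/3): integrate sqrt(6)*log(sqrt(6)*sqrt(t)/2)/(3*sqrt(t)) against the kernel
∫ over [2/3, 3/2) of log(sqrt(6)*sqrt(t)/2)·t^(s-1) joins the sum
the [3/2, 6) slice contributes ∫ exp(-sqrt(6)*sqrt(t)/2)·t^(s-1) dt
[6, ∞) adds the kernel integral of 2*sqrt(6)/(9*t**(3/2))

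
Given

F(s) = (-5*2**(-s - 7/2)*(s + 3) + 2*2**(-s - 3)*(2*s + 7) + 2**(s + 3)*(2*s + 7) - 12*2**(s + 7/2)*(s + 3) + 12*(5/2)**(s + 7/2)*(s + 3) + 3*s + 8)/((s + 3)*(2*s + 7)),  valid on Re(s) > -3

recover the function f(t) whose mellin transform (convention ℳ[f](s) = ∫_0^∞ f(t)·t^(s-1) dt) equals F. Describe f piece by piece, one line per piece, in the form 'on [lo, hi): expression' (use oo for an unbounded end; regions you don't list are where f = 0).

breakpoints 1/2, 1, 2: one integral from each of the 4 segments
between 0 and 1/2 the integrand is 2*t**3·t^(s-1)
∫ 5*t**(7/2)/2·t^(s-1) over [1/2, 1)
segment 1 to 2 holds t**3; add its integral
∫ 6*t**(7/2)·t^(s-1) over [2, 5/2)

on [0, 1/2): 2*t**3
on [1/2, 1): 5*t**(7/2)/2
on [1, 2): t**3
on [2, 5/2): 6*t**(7/2)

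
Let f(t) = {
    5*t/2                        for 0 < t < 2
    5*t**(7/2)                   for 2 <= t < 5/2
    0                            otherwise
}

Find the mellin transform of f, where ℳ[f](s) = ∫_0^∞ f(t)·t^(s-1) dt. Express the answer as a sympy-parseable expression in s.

slice at 2, transform all 2 pieces, and sum them
the [0, 2) slice contributes ∫ 5*t/2·t^(s-1) dt
for t in [2, 5/2): the term is ∫ 5*t**(7/2)·t^(s-1)

5*(2**(s + 1)*(2*s + 7) - 4*2**(s + 7/2)*(s + 1) + 4*(5/2)**(s + 7/2)*(s + 1))/(2*(s + 1)*(2*s + 7))
  Re(s) > -1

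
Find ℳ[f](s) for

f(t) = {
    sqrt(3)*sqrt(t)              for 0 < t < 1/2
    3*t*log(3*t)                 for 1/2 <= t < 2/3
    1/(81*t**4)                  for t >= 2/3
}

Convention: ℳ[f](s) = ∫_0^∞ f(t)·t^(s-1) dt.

remove the common scale on t first: sqrt(t) on [0, 3/2); t*log(t) on [3/2, 2); t**(-4) on [2, ∞)
decompose at 1/2, 2/3; ℳ[f](s) sums the 3 pieces' integrals
∫ over [0, 1/2) of sqrt(3)*sqrt(t)·t^(s-1) joins the sum
segment [1/2, 2/3) carries 3*t*log(3*t); integrate it
on [2/3, ∞): add ∫ 1/(81*t**4)·t^(s-1) dt

(32*2**(2*s)*s*(s - 4)*(2*s + 1)*log(2) - 32*2**(2*s)*(s - 4)*(2*s + 1) + 32*2**(2*s)*(s - 4)*(2*s + 1)*log(2) + 3**s*s*(s - 4)*(2*s + 1)*(-24*log(3) + 24*log(2)) + 3**s*(s - 4)*(2*s + 1)*(-24*log(3) + 24*log(2)) + 24*3**s*(s - 4)*(2*s + 1) + 16*3**s*sqrt(6)*(s - 4)*(s**2 + 2*s + 1) - 4**s*(2*s + 1)*(s**2 + 2*s + 1))/(16*6**s*(s - 4)*(2*s + 1)*(s**2 + 2*s + 1))
  -1/2 < Re(s) < 4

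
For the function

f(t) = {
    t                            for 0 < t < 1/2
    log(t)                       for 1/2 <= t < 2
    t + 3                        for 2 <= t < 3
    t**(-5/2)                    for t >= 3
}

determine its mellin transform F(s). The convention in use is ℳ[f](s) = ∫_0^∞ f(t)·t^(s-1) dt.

along the cuts 1/2, 2, 3, ℳ[f](s) splits into 4 integrals
segment 0 to 1/2 holds t; add its integral
piece [1/2, 2): integrate log(t) against the kernel
on [2, 3): add ∫ (t + 3)·t^(s-1) dt
over [3, ∞), the kernel integral of t**(-5/2) enters the sum

(-270*2**(2*s)*s**2*(2*s - 5) + 54*2**(2*s)*s*(s + 1)*(2*s - 5)*log(2) - 162*2**(2*s)*s*(2*s - 5) - 54*2**(2*s)*(s + 1)*(2*s - 5) - 4*sqrt(3)*6**s*s**2*(s + 1) + 324*6**s*s**2*(2*s - 5) + 162*6**s*s*(2*s - 5) + 27*s**2*(2*s - 5) + 54*s*(s + 1)*(2*s - 5)*log(2) + (2*s - 5)*(54*s + 54))/(54*2**s*s**2*(s + 1)*(2*s - 5))
  -1 < Re(s) < 5/2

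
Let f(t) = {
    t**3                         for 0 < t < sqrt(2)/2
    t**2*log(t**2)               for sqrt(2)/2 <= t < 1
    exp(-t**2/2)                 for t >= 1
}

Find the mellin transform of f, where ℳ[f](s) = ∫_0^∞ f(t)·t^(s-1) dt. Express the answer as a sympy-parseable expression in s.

(-2*2**(s/2)*(s + 3) + 2*2**s*(s + 3)*(s**2/4 + s + 1)*uppergamma(s/2, 1/2) + s*(s + 3)*log(2)/2 + s + (s + 3)*log(2) + sqrt(2)*(s**2/4 + s + 1) + 3)/(4*2**(s/2)*(s + 3)*(s**2/4 + s + 1))
  Re(s) > -3

back out the power substitution: t**(3/2) on [0, 1/2); t*log(t) on [1/2, 1); exp(-t/2) on [1, ∞)
the 3 pieces separated at sqrt(2)/2, 1 each add one integral
∫ t**3·t^(s-1) over [0, sqrt(2)/2)
[sqrt(2)/2, 1) adds the kernel integral of t**2*log(t**2)
segment [1, ∞) carries exp(-t**2/2); integrate it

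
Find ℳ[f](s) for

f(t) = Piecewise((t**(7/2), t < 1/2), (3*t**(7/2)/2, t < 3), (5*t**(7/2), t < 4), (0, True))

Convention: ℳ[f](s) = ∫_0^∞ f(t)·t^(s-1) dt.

along the cuts 1/2, 3, ℳ[f](s) splits into 3 integrals
over [0, 1/2), the kernel integral of t**(7/2) enters the sum
∫ over [1/2, 3) of 3*t**(7/2)/2·t^(s-1) joins the sum
segment [3, 4) carries 5*t**(7/2); integrate it

(-2**(-s - 7/2) - 7*3**(s + 7/2) + 10*4**(s + 7/2))/(2*s + 7)
  Re(s) > -7/2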